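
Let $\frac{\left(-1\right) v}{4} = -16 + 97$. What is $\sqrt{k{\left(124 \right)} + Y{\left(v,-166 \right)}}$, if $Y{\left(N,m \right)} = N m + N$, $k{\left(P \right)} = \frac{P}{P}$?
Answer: $\sqrt{53461} \approx 231.22$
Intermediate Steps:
$v = -324$ ($v = - 4 \left(-16 + 97\right) = \left(-4\right) 81 = -324$)
$k{\left(P \right)} = 1$
$Y{\left(N,m \right)} = N + N m$
$\sqrt{k{\left(124 \right)} + Y{\left(v,-166 \right)}} = \sqrt{1 - 324 \left(1 - 166\right)} = \sqrt{1 - -53460} = \sqrt{1 + 53460} = \sqrt{53461}$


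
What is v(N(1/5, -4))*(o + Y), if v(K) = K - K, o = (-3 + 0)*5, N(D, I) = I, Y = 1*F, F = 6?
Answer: 0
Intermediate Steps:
Y = 6 (Y = 1*6 = 6)
o = -15 (o = -3*5 = -15)
v(K) = 0
v(N(1/5, -4))*(o + Y) = 0*(-15 + 6) = 0*(-9) = 0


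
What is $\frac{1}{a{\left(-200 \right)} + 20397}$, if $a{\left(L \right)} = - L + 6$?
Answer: $\frac{1}{20603} \approx 4.8537 \cdot 10^{-5}$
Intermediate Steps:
$a{\left(L \right)} = 6 - L$
$\frac{1}{a{\left(-200 \right)} + 20397} = \frac{1}{\left(6 - -200\right) + 20397} = \frac{1}{\left(6 + 200\right) + 20397} = \frac{1}{206 + 20397} = \frac{1}{20603}$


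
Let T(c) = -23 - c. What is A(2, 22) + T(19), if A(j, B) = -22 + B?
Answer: -42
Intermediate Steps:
A(2, 22) + T(19) = (-22 + 22) + (-23 - 1*19) = 0 + (-23 - 19) = 0 - 42 = -42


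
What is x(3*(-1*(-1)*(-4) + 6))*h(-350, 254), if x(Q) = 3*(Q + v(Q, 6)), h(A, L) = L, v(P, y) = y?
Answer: 9144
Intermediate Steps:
x(Q) = 18 + 3*Q (x(Q) = 3*(Q + 6) = 3*(6 + Q) = 18 + 3*Q)
x(3*(-1*(-1)*(-4) + 6))*h(-350, 254) = (18 + 3*(3*(-1*(-1)*(-4) + 6)))*254 = (18 + 3*(3*(1*(-4) + 6)))*254 = (18 + 3*(3*(-4 + 6)))*254 = (18 + 3*(3*2))*254 = (18 + 3*6)*254 = (18 + 18)*254 = 36*254 = 9144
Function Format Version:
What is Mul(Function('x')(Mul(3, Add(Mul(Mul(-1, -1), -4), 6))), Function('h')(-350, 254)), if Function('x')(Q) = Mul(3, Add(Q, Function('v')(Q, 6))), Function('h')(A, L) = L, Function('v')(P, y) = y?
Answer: 9144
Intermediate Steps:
Function('x')(Q) = Add(18, Mul(3, Q)) (Function('x')(Q) = Mul(3, Add(Q, 6)) = Mul(3, Add(6, Q)) = Add(18, Mul(3, Q)))
Mul(Function('x')(Mul(3, Add(Mul(Mul(-1, -1), -4), 6))), Function('h')(-350, 254)) = Mul(Add(18, Mul(3, Mul(3, Add(Mul(Mul(-1, -1), -4), 6)))), 254) = Mul(Add(18, Mul(3, Mul(3, Add(Mul(1, -4), 6)))), 254) = Mul(Add(18, Mul(3, Mul(3, Add(-4, 6)))), 254) = Mul(Add(18, Mul(3, Mul(3, 2))), 254) = Mul(Add(18, Mul(3, 6)), 254) = Mul(Add(18, 18), 254) = Mul(36, 254) = 9144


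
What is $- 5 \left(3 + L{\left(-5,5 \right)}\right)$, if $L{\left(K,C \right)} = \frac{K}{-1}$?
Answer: $-40$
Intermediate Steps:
$L{\left(K,C \right)} = - K$ ($L{\left(K,C \right)} = K \left(-1\right) = - K$)
$- 5 \left(3 + L{\left(-5,5 \right)}\right) = - 5 \left(3 - -5\right) = - 5 \left(3 + 5\right) = \left(-5\right) 8 = -40$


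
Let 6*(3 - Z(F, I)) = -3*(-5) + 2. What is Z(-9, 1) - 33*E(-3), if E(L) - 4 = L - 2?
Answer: 199/6 ≈ 33.167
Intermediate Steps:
Z(F, I) = ⅙ (Z(F, I) = 3 - (-3*(-5) + 2)/6 = 3 - (15 + 2)/6 = 3 - ⅙*17 = 3 - 17/6 = ⅙)
E(L) = 2 + L (E(L) = 4 + (L - 2) = 4 + (-2 + L) = 2 + L)
Z(-9, 1) - 33*E(-3) = ⅙ - 33*(2 - 3) = ⅙ - 33*(-1) = ⅙ + 33 = 199/6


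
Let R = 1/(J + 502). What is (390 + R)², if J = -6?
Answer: 37419420481/246016 ≈ 1.5210e+5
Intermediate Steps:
R = 1/496 (R = 1/(-6 + 502) = 1/496 ≈ 0.0020161)
(390 + R)² = (390 + 1/496)² = (193441/496)² = 37419420481/246016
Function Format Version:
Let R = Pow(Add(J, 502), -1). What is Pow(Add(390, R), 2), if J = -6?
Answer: Rational(37419420481, 246016) ≈ 1.5210e+5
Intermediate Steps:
R = Rational(1, 496) (R = Pow(Add(-6, 502), -1) = Pow(496, -1) = Rational(1, 496) ≈ 0.0020161)
Pow(Add(390, R), 2) = Pow(Add(390, Rational(1, 496)), 2) = Pow(Rational(193441, 496), 2) = Rational(37419420481, 246016)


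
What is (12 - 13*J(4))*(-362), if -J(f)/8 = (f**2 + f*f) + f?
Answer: -1359672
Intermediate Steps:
J(f) = -16*f**2 - 8*f (J(f) = -8*((f**2 + f*f) + f) = -8*((f**2 + f**2) + f) = -8*(2*f**2 + f) = -8*(f + 2*f**2) = -16*f**2 - 8*f)
(12 - 13*J(4))*(-362) = (12 - (-104)*4*(1 + 2*4))*(-362) = (12 - (-104)*4*(1 + 8))*(-362) = (12 - (-104)*4*9)*(-362) = (12 - 13*(-288))*(-362) = (12 + 3744)*(-362) = 3756*(-362) = -1359672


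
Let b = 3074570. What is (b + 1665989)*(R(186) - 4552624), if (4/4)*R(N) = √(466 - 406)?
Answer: -21581982676816 + 9481118*√15 ≈ -2.1582e+13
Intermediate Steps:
R(N) = 2*√15 (R(N) = √(466 - 406) = √60 = 2*√15)
(b + 1665989)*(R(186) - 4552624) = (3074570 + 1665989)*(2*√15 - 4552624) = 4740559*(-4552624 + 2*√15) = -21581982676816 + 9481118*√15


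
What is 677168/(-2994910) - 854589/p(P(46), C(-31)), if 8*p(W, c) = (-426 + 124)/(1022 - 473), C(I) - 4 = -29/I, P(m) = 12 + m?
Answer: 2810239970778836/226115705 ≈ 1.2428e+7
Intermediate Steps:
C(I) = 4 - 29/I
p(W, c) = -151/2196 (p(W, c) = ((-426 + 124)/(1022 - 473))/8 = (-302/549)/8 = (-302*1/549)/8 = (1/8)*(-302/549) = -151/2196)
677168/(-2994910) - 854589/p(P(46), C(-31)) = 677168/(-2994910) - 854589/(-151/2196) = 677168*(-1/2994910) - 854589*(-2196/151) = -338584/1497455 + 1876677444/151 = 2810239970778836/226115705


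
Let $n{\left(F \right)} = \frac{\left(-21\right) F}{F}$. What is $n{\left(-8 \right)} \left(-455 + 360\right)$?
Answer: $1995$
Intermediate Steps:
$n{\left(F \right)} = -21$
$n{\left(-8 \right)} \left(-455 + 360\right) = - 21 \left(-455 + 360\right) = \left(-21\right) \left(-95\right) = 1995$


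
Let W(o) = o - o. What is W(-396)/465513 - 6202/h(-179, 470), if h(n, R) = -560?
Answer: 443/40 ≈ 11.075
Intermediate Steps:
W(o) = 0
W(-396)/465513 - 6202/h(-179, 470) = 0/465513 - 6202/(-560) = 0*(1/465513) - 6202*(-1/560) = 0 + 443/40 = 443/40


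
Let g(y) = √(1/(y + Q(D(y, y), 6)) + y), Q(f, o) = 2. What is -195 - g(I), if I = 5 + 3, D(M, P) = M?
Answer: -195 - 9*√10/10 ≈ -197.85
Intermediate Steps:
I = 8
g(y) = √(y + 1/(2 + y)) (g(y) = √(1/(y + 2) + y) = √(1/(2 + y) + y) = √(y + 1/(2 + y)))
-195 - g(I) = -195 - √((1 + 8*(2 + 8))/(2 + 8)) = -195 - √((1 + 8*10)/10) = -195 - √((1 + 80)/10) = -195 - √((⅒)*81) = -195 - √(81/10) = -195 - 9*√10/10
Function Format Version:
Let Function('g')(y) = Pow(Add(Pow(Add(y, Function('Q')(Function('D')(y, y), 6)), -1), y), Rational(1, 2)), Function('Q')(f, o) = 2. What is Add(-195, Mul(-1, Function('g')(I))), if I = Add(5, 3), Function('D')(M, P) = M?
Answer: Add(-195, Mul(Rational(-9, 10), Pow(10, Rational(1, 2)))) ≈ -197.85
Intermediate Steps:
I = 8
Function('g')(y) = Pow(Add(y, Pow(Add(2, y), -1)), Rational(1, 2)) (Function('g')(y) = Pow(Add(Pow(Add(y, 2), -1), y), Rational(1, 2)) = Pow(Add(Pow(Add(2, y), -1), y), Rational(1, 2)) = Pow(Add(y, Pow(Add(2, y), -1)), Rational(1, 2)))
Add(-195, Mul(-1, Function('g')(I))) = Add(-195, Mul(-1, Pow(Mul(Pow(Add(2, 8), -1), Add(1, Mul(8, Add(2, 8)))), Rational(1, 2)))) = Add(-195, Mul(-1, Pow(Mul(Pow(10, -1), Add(1, Mul(8, 10))), Rational(1, 2)))) = Add(-195, Mul(-1, Pow(Mul(Rational(1, 10), Add(1, 80)), Rational(1, 2)))) = Add(-195, Mul(-1, Pow(Mul(Rational(1, 10), 81), Rational(1, 2)))) = Add(-195, Mul(-1, Pow(Rational(81, 10), Rational(1, 2)))) = Add(-195, Mul(-1, Mul(Rational(9, 10), Pow(10, Rational(1, 2))))) = Add(-195, Mul(Rational(-9, 10), Pow(10, Rational(1, 2))))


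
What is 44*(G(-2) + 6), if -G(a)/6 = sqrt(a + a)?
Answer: 264 - 528*I ≈ 264.0 - 528.0*I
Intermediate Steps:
G(a) = -6*sqrt(2)*sqrt(a) (G(a) = -6*sqrt(a + a) = -6*sqrt(2)*sqrt(a))
44*(G(-2) + 6) = 44*(-6*sqrt(2)*sqrt(-2) + 6) = 44*(-6*sqrt(2)*I*sqrt(2) + 6) = 44*(-12*I + 6) = 44*(6 - 12*I) = 264 - 528*I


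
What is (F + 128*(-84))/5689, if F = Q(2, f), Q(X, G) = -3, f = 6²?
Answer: -10755/5689 ≈ -1.8905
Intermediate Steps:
f = 36
F = -3
(F + 128*(-84))/5689 = (-3 + 128*(-84))/5689 = (-3 - 10752)*(1/5689) = -10755*1/5689 = -10755/5689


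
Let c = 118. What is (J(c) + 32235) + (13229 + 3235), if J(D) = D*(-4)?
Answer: 48227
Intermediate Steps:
J(D) = -4*D
(J(c) + 32235) + (13229 + 3235) = (-4*118 + 32235) + (13229 + 3235) = (-472 + 32235) + 16464 = 31763 + 16464 = 48227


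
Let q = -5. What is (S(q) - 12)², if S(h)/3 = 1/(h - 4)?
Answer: 1369/9 ≈ 152.11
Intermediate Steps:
S(h) = 3/(-4 + h) (S(h) = 3/(h - 4) = 3/(-4 + h))
(S(q) - 12)² = (3/(-4 - 5) - 12)² = (3/(-9) - 12)² = (3*(-⅑) - 12)² = (-⅓ - 12)² = (-37/3)² = 1369/9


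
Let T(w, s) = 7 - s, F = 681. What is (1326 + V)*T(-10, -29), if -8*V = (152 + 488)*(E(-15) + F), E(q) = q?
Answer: -1870344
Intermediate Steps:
V = -53280 (V = -(152 + 488)*(-15 + 681)/8 = -80*666 = -1/8*426240 = -53280)
(1326 + V)*T(-10, -29) = (1326 - 53280)*(7 - 1*(-29)) = -51954*(7 + 29) = -51954*36 = -1870344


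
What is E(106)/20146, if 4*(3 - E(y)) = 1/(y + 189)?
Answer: 3539/23772280 ≈ 0.00014887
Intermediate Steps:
E(y) = 3 - 1/(4*(189 + y)) (E(y) = 3 - 1/(4*(y + 189)) = 3 - 1/(4*(189 + y)))
E(106)/20146 = ((2267 + 12*106)/(4*(189 + 106)))/20146 = ((1/4)*(2267 + 1272)/295)*(1/20146) = ((1/4)*(1/295)*3539)*(1/20146) = (3539/1180)*(1/20146) = 3539/23772280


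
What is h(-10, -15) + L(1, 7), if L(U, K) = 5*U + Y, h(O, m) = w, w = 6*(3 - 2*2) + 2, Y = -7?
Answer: -6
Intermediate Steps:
w = -4 (w = 6*(3 - 4) + 2 = 6*(-1) + 2 = -6 + 2 = -4)
h(O, m) = -4
L(U, K) = -7 + 5*U (L(U, K) = 5*U - 7 = -7 + 5*U)
h(-10, -15) + L(1, 7) = -4 + (-7 + 5*1) = -4 + (-7 + 5) = -4 - 2 = -6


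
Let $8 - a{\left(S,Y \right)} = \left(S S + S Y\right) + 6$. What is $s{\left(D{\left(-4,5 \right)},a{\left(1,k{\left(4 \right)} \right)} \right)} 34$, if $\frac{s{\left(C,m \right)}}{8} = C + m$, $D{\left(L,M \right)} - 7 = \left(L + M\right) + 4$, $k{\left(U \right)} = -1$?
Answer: $3808$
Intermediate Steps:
$a{\left(S,Y \right)} = 2 - S^{2} - S Y$ ($a{\left(S,Y \right)} = 8 - \left(\left(S S + S Y\right) + 6\right) = 8 - \left(\left(S^{2} + S Y\right) + 6\right) = 8 - \left(6 + S^{2} + S Y\right) = 2 - S^{2} - S Y$)
$D{\left(L,M \right)} = 11 + L + M$ ($D{\left(L,M \right)} = 7 + \left(\left(L + M\right) + 4\right) = 7 + \left(4 + L + M\right) = 11 + L + M$)
$s{\left(C,m \right)} = 8 C + 8 m$ ($s{\left(C,m \right)} = 8 \left(C + m\right) = 8 C + 8 m$)
$s{\left(D{\left(-4,5 \right)},a{\left(1,k{\left(4 \right)} \right)} \right)} 34 = \left(8 \left(11 - 4 + 5\right) + 8 \left(2 - 1^{2} - 1 \left(-1\right)\right)\right) 34 = \left(8 \cdot 12 + 8 \left(2 - 1 + 1\right)\right) 34 = \left(96 + 8 \left(2 - 1 + 1\right)\right) 34 = \left(96 + 8 \cdot 2\right) 34 = \left(96 + 16\right) 34 = 112 \cdot 34 = 3808$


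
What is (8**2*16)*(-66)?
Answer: -67584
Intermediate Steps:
(8**2*16)*(-66) = (64*16)*(-66) = 1024*(-66) = -67584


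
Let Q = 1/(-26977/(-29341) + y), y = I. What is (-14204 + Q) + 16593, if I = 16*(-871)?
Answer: 976788487070/408869199 ≈ 2389.0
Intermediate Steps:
I = -13936
y = -13936
Q = -29341/408869199 (Q = 1/(-26977/(-29341) - 13936) = 1/(-26977*(-1/29341) - 13936) = 1/(26977/29341 - 13936) = 1/(-408869199/29341) = -29341/408869199 ≈ -7.1761e-5)
(-14204 + Q) + 16593 = (-14204 - 29341/408869199) + 16593 = -5807578131937/408869199 + 16593 = 976788487070/408869199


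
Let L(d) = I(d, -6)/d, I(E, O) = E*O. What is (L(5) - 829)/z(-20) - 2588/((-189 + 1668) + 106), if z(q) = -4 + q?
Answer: 1261363/38040 ≈ 33.159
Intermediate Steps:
L(d) = -6 (L(d) = (d*(-6))/d = (-6*d)/d = -6)
(L(5) - 829)/z(-20) - 2588/((-189 + 1668) + 106) = (-6 - 829)/(-4 - 20) - 2588/((-189 + 1668) + 106) = -835/(-24) - 2588/(1479 + 106) = -835*(-1/24) - 2588/1585 = 835/24 - 2588*1/1585 = 835/24 - 2588/1585 = 1261363/38040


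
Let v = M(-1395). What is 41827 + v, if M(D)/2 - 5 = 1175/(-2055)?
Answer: 17194537/411 ≈ 41836.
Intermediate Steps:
M(D) = 3640/411 (M(D) = 10 + 2*(1175/(-2055)) = 10 + 2*(1175*(-1/2055)) = 10 + 2*(-235/411) = 10 - 470/411 = 3640/411)
v = 3640/411 ≈ 8.8564
41827 + v = 41827 + 3640/411 = 17194537/411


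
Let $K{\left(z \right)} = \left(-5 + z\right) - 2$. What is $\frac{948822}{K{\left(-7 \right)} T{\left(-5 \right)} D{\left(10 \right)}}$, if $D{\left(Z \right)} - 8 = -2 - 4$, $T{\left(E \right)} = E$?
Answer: $\frac{67773}{10} \approx 6777.3$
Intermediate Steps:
$D{\left(Z \right)} = 2$ ($D{\left(Z \right)} = 8 - 6 = 2$)
$K{\left(z \right)} = -7 + z$
$\frac{948822}{K{\left(-7 \right)} T{\left(-5 \right)} D{\left(10 \right)}} = \frac{948822}{\left(-7 - 7\right) \left(-5\right) 2} = \frac{948822}{\left(-14\right) \left(-5\right) 2} = \frac{948822}{70 \cdot 2} = \frac{948822}{140} = 948822 \cdot \frac{1}{140} = \frac{67773}{10}$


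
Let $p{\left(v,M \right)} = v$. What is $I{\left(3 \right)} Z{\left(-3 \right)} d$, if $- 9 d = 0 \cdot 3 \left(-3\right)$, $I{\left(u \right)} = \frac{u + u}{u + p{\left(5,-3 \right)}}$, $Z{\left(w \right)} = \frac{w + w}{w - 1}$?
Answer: $0$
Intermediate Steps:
$Z{\left(w \right)} = \frac{2 w}{-1 + w}$
$I{\left(u \right)} = \frac{2 u}{5 + u}$ ($I{\left(u \right)} = \frac{u + u}{u + 5} = \frac{2 u}{5 + u}$)
$d = 0$ ($d = - \frac{0 \cdot 3 \left(-3\right)}{9} = - \frac{0 \left(-3\right)}{9} = \left(- \frac{1}{9}\right) 0 = 0$)
$I{\left(3 \right)} Z{\left(-3 \right)} d = 2 \cdot 3 \frac{1}{5 + 3} \cdot 2 \left(-3\right) \frac{1}{-1 - 3} \cdot 0 = 2 \cdot 3 \cdot \frac{1}{8} \cdot 2 \left(-3\right) \frac{1}{-4} \cdot 0 = 2 \cdot 3 \cdot \frac{1}{8} \cdot 2 \left(-3\right) \left(- \frac{1}{4}\right) 0 = \frac{3}{4} \cdot \frac{3}{2} \cdot 0 = \frac{9}{8} \cdot 0 = 0$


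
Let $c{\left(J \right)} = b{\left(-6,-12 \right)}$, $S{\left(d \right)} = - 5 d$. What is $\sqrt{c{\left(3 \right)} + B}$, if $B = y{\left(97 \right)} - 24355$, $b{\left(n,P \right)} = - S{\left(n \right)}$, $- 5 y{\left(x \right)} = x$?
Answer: $\frac{3 i \sqrt{67790}}{5} \approx 156.22 i$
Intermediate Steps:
$y{\left(x \right)} = - \frac{x}{5}$
$b{\left(n,P \right)} = 5 n$ ($b{\left(n,P \right)} = - \left(-5\right) n = 5 n$)
$c{\left(J \right)} = -30$ ($c{\left(J \right)} = 5 \left(-6\right) = -30$)
$B = - \frac{121872}{5}$ ($B = \left(- \frac{1}{5}\right) 97 - 24355 = - \frac{97}{5} - 24355 = - \frac{121872}{5} \approx -24374.0$)
$\sqrt{c{\left(3 \right)} + B} = \sqrt{-30 - \frac{121872}{5}} = \sqrt{- \frac{122022}{5}} = \frac{3 i \sqrt{67790}}{5}$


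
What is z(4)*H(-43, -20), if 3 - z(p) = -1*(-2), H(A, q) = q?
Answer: -20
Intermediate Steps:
z(p) = 1 (z(p) = 3 - (-1)*(-2) = 3 - 1*2 = 3 - 2 = 1)
z(4)*H(-43, -20) = 1*(-20) = -20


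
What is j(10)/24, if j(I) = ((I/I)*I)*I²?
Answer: 125/3 ≈ 41.667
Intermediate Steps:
j(I) = I³ (j(I) = (1*I)*I² = I*I² = I³)
j(10)/24 = 10³/24 = 1000*(1/24) = 125/3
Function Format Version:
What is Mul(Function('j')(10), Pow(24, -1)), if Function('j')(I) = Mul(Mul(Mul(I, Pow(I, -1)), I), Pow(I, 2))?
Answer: Rational(125, 3) ≈ 41.667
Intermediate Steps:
Function('j')(I) = Pow(I, 3) (Function('j')(I) = Mul(Mul(1, I), Pow(I, 2)) = Mul(I, Pow(I, 2)) = Pow(I, 3))
Mul(Function('j')(10), Pow(24, -1)) = Mul(Pow(10, 3), Pow(24, -1)) = Mul(1000, Rational(1, 24)) = Rational(125, 3)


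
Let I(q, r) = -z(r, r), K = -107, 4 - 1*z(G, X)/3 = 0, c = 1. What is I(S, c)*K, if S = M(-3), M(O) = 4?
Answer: 1284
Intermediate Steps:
S = 4
z(G, X) = 12 (z(G, X) = 12 - 3*0 = 12 + 0 = 12)
I(q, r) = -12 (I(q, r) = -1*12 = -12)
I(S, c)*K = -12*(-107) = 1284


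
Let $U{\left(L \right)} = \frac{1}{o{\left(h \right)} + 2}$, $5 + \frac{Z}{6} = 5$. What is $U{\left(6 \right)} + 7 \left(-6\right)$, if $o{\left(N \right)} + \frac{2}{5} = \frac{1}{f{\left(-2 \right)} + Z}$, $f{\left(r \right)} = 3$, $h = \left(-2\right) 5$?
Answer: $- \frac{1203}{29} \approx -41.483$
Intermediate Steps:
$h = -10$
$Z = 0$ ($Z = -30 + 6 \cdot 5 = -30 + 30 = 0$)
$o{\left(N \right)} = - \frac{1}{15}$ ($o{\left(N \right)} = - \frac{2}{5} + \frac{1}{3 + 0} = - \frac{2}{5} + \frac{1}{3} = - \frac{1}{15}$)
$U{\left(L \right)} = \frac{15}{29}$ ($U{\left(L \right)} = \frac{1}{- \frac{1}{15} + 2} = \frac{1}{\frac{29}{15}} = \frac{15}{29}$)
$U{\left(6 \right)} + 7 \left(-6\right) = \frac{15}{29} + 7 \left(-6\right) = \frac{15}{29} - 42 = - \frac{1203}{29}$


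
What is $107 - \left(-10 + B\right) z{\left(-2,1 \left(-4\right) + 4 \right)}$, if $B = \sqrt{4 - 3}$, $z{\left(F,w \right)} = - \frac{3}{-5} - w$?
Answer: $\frac{562}{5} \approx 112.4$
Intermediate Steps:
$z{\left(F,w \right)} = \frac{3}{5} - w$ ($z{\left(F,w \right)} = \left(-3\right) \left(- \frac{1}{5}\right) - w = \frac{3}{5} - w$)
$B = 1$ ($B = \sqrt{1} = 1$)
$107 - \left(-10 + B\right) z{\left(-2,1 \left(-4\right) + 4 \right)} = 107 - \left(-10 + 1\right) \left(\frac{3}{5} - \left(1 \left(-4\right) + 4\right)\right) = 107 - - 9 \left(\frac{3}{5} - \left(-4 + 4\right)\right) = 107 - - 9 \left(\frac{3}{5} - 0\right) = 107 - - 9 \left(\frac{3}{5} + 0\right) = 107 - \left(-9\right) \frac{3}{5} = 107 - - \frac{27}{5} = 107 + \frac{27}{5} = \frac{562}{5}$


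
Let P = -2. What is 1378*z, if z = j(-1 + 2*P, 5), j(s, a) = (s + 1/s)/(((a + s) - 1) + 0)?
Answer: 35828/5 ≈ 7165.6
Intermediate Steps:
j(s, a) = (s + 1/s)/(-1 + a + s) (j(s, a) = (s + 1/s)/((-1 + a + s) + 0) = (s + 1/s)/(-1 + a + s))
z = 26/5 (z = (1 + (-1 + 2*(-2))**2)/((-1 + 2*(-2))*(-1 + 5 + (-1 + 2*(-2)))) = (1 + (-1 - 4)**2)/((-1 - 4)*(-1 + 5 + (-1 - 4))) = (1 + (-5)**2)/((-5)*(-1 + 5 - 5)) = -1/5*(1 + 25)/(-1) = -1/5*(-1)*26 = 26/5 ≈ 5.2000)
1378*z = 1378*(26/5) = 35828/5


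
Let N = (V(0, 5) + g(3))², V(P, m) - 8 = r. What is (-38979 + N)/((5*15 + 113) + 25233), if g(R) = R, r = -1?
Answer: -38879/25421 ≈ -1.5294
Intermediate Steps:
V(P, m) = 7 (V(P, m) = 8 - 1 = 7)
N = 100 (N = (7 + 3)² = 10² = 100)
(-38979 + N)/((5*15 + 113) + 25233) = (-38979 + 100)/((5*15 + 113) + 25233) = -38879/((75 + 113) + 25233) = -38879/(188 + 25233) = -38879/25421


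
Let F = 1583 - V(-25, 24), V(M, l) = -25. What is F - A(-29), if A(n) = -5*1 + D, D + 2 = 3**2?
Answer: 1606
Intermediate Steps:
D = 7 (D = -2 + 3**2 = -2 + 9 = 7)
F = 1608 (F = 1583 - 1*(-25) = 1583 + 25 = 1608)
A(n) = 2 (A(n) = -5*1 + 7 = -5 + 7 = 2)
F - A(-29) = 1608 - 1*2 = 1608 - 2 = 1606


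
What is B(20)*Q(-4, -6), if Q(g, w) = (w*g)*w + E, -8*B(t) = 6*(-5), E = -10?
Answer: -1155/2 ≈ -577.50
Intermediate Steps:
B(t) = 15/4 (B(t) = -3*(-5)/4 = -1/8*(-30) = 15/4)
Q(g, w) = -10 + g*w**2 (Q(g, w) = (w*g)*w - 10 = (g*w)*w - 10 = g*w**2 - 10 = -10 + g*w**2)
B(20)*Q(-4, -6) = 15*(-10 - 4*(-6)**2)/4 = 15*(-10 - 4*36)/4 = 15*(-10 - 144)/4 = (15/4)*(-154) = -1155/2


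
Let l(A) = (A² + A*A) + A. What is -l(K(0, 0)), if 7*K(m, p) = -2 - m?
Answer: 6/49 ≈ 0.12245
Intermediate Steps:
K(m, p) = -2/7 - m/7 (K(m, p) = (-2 - m)/7 = -2/7 - m/7)
l(A) = A + 2*A² (l(A) = (A² + A²) + A = 2*A² + A = A + 2*A²)
-l(K(0, 0)) = -(-2/7 - ⅐*0)*(1 + 2*(-2/7 - ⅐*0)) = -(-2/7 + 0)*(1 + 2*(-2/7 + 0)) = -(-2)*(1 + 2*(-2/7))/7 = -(-2)*(1 - 4/7)/7 = -(-2)*3/(7*7) = -1*(-6/49) = 6/49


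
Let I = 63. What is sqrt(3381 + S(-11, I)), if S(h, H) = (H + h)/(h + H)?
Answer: sqrt(3382) ≈ 58.155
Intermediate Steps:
S(h, H) = 1 (S(h, H) = (H + h)/(H + h) = 1)
sqrt(3381 + S(-11, I)) = sqrt(3381 + 1) = sqrt(3382)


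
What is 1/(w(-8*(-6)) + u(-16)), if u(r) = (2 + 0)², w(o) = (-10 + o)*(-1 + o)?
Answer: 1/1790 ≈ 0.00055866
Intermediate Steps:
w(o) = (-1 + o)*(-10 + o)
u(r) = 4 (u(r) = 2² = 4)
1/(w(-8*(-6)) + u(-16)) = 1/((10 + (-8*(-6))² - (-88)*(-6)) + 4) = 1/((10 + 48² - 11*48) + 4) = 1/((10 + 2304 - 528) + 4) = 1/(1786 + 4) = 1/1790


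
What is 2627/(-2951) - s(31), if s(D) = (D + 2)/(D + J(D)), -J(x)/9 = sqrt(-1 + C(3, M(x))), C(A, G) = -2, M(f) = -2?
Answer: -6181781/3553004 - 297*I*sqrt(3)/1204 ≈ -1.7399 - 0.42726*I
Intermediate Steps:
J(x) = -9*I*sqrt(3) (J(x) = -9*sqrt(-1 - 2) = -9*I*sqrt(3))
s(D) = (2 + D)/(D - 9*I*sqrt(3)) (s(D) = (D + 2)/(D - 9*I*sqrt(3)) = (2 + D)/(D - 9*I*sqrt(3)))
2627/(-2951) - s(31) = 2627/(-2951) - (2 + 31)/(31 - 9*I*sqrt(3)) = 2627*(-1/2951) - 33/(31 - 9*I*sqrt(3)) = -2627/2951 - 33/(31 - 9*I*sqrt(3))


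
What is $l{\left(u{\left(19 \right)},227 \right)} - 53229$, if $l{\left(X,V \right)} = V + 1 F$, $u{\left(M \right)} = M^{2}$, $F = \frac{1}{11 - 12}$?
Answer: $-53003$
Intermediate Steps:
$F = -1$ ($F = \frac{1}{-1} = -1$)
$l{\left(X,V \right)} = -1 + V$ ($l{\left(X,V \right)} = V + 1 \left(-1\right) = V - 1 = -1 + V$)
$l{\left(u{\left(19 \right)},227 \right)} - 53229 = \left(-1 + 227\right) - 53229 = 226 - 53229 = -53003$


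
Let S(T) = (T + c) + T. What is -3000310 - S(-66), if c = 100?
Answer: -3000278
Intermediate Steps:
S(T) = 100 + 2*T (S(T) = (T + 100) + T = (100 + T) + T = 100 + 2*T)
-3000310 - S(-66) = -3000310 - (100 + 2*(-66)) = -3000310 - (100 - 132) = -3000310 - 1*(-32) = -3000310 + 32 = -3000278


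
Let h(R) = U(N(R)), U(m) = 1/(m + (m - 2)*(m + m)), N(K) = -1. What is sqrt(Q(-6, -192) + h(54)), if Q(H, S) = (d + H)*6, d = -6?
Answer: I*sqrt(1795)/5 ≈ 8.4735*I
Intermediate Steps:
U(m) = 1/(m + 2*m*(-2 + m)) (U(m) = 1/(m + (-2 + m)*(2*m)) = 1/(m + 2*m*(-2 + m)))
h(R) = 1/5 (h(R) = 1/((-1)*(-3 + 2*(-1))) = -1/(-3 - 2) = -1/(-5) = -1*(-1/5) = 1/5)
Q(H, S) = -36 + 6*H (Q(H, S) = (-6 + H)*6 = -36 + 6*H)
sqrt(Q(-6, -192) + h(54)) = sqrt((-36 + 6*(-6)) + 1/5) = sqrt((-36 - 36) + 1/5) = sqrt(-72 + 1/5) = sqrt(-359/5) = I*sqrt(1795)/5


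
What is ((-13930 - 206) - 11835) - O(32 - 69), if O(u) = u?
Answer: -25934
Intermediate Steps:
((-13930 - 206) - 11835) - O(32 - 69) = ((-13930 - 206) - 11835) - (32 - 69) = (-14136 - 11835) - 1*(-37) = -25971 + 37 = -25934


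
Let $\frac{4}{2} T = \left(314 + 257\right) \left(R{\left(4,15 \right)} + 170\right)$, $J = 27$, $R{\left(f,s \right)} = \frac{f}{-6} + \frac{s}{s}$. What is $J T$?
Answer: $\frac{2626029}{2} \approx 1.313 \cdot 10^{6}$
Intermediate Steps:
$R{\left(f,s \right)} = 1 - \frac{f}{6}$ ($R{\left(f,s \right)} = f \left(- \frac{1}{6}\right) + 1 = - \frac{f}{6} + 1 = 1 - \frac{f}{6}$)
$T = \frac{291781}{6}$ ($T = \frac{\left(314 + 257\right) \left(\left(1 - \frac{2}{3}\right) + 170\right)}{2} = \frac{571 \left(\left(1 - \frac{2}{3}\right) + 170\right)}{2} = \frac{571 \left(\frac{1}{3} + 170\right)}{2} = \frac{571 \cdot \frac{511}{3}}{2} = \frac{1}{2} \cdot \frac{291781}{3} = \frac{291781}{6} \approx 48630.0$)
$J T = 27 \cdot \frac{291781}{6} = \frac{2626029}{2}$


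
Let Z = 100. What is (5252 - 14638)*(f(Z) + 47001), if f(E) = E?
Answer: -442089986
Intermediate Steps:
(5252 - 14638)*(f(Z) + 47001) = (5252 - 14638)*(100 + 47001) = -9386*47101 = -442089986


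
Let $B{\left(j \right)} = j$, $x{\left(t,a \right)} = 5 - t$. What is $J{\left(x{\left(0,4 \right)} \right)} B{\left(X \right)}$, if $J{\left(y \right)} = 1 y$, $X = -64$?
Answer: $-320$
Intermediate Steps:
$J{\left(y \right)} = y$
$J{\left(x{\left(0,4 \right)} \right)} B{\left(X \right)} = \left(5 - 0\right) \left(-64\right) = \left(5 + 0\right) \left(-64\right) = 5 \left(-64\right) = -320$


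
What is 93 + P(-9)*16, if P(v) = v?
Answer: -51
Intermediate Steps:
93 + P(-9)*16 = 93 - 9*16 = 93 - 144 = -51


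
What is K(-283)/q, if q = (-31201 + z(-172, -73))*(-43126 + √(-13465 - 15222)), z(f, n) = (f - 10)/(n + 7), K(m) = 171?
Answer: 121680009/957412577296073 + 5643*I*√28687/1914825154592146 ≈ 1.2709e-7 + 4.9914e-10*I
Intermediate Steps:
z(f, n) = (-10 + f)/(7 + n)
q = 44400028292/33 - 1029542*I*√28687/33 (q = (-31201 + (-10 - 172)/(7 - 73))*(-43126 + √(-13465 - 15222)) = (-31201 - 182/(-66))*(-43126 + √(-28687)) = (-31201 - 1/66*(-182))*(-43126 + I*√28687) = (-31201 + 91/33)*(-43126 + I*√28687) = -1029542*(-43126 + I*√28687)/33 = 44400028292/33 - 1029542*I*√28687/33 ≈ 1.3455e+9 - 5.2841e+6*I)
K(-283)/q = 171/(44400028292/33 - 1029542*I*√28687/33)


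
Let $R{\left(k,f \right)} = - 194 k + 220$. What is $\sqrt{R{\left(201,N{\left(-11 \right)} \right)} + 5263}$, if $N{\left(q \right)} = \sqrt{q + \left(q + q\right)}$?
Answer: $i \sqrt{33511} \approx 183.06 i$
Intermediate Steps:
$N{\left(q \right)} = \sqrt{3} \sqrt{q}$ ($N{\left(q \right)} = \sqrt{q + 2 q} = \sqrt{3 q} = \sqrt{3} \sqrt{q}$)
$R{\left(k,f \right)} = 220 - 194 k$
$\sqrt{R{\left(201,N{\left(-11 \right)} \right)} + 5263} = \sqrt{\left(220 - 38994\right) + 5263} = \sqrt{-38774 + 5263} = \sqrt{-33511} = i \sqrt{33511}$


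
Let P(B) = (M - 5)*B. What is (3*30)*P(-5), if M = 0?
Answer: 2250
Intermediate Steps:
P(B) = -5*B (P(B) = (0 - 5)*B = -5*B)
(3*30)*P(-5) = (3*30)*(-5*(-5)) = 90*25 = 2250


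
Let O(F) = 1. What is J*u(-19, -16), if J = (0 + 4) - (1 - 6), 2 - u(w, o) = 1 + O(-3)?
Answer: 0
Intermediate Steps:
u(w, o) = 0 (u(w, o) = 2 - (1 + 1) = 2 - 1*2 = 2 - 2 = 0)
J = 9 (J = 4 - 1*(-5) = 4 + 5 = 9)
J*u(-19, -16) = 9*0 = 0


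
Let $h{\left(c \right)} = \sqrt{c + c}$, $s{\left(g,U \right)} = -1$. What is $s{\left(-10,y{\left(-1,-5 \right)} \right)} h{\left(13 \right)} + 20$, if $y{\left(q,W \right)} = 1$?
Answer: $20 - \sqrt{26} \approx 14.901$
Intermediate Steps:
$h{\left(c \right)} = \sqrt{2} \sqrt{c}$ ($h{\left(c \right)} = \sqrt{2 c} = \sqrt{2} \sqrt{c}$)
$s{\left(-10,y{\left(-1,-5 \right)} \right)} h{\left(13 \right)} + 20 = - \sqrt{2} \sqrt{13} + 20 = - \sqrt{26} + 20 = 20 - \sqrt{26}$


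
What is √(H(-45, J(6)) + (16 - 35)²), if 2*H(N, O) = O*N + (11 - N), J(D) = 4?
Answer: √299 ≈ 17.292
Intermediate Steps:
H(N, O) = 11/2 - N/2 + N*O/2 (H(N, O) = (O*N + (11 - N))/2 = (N*O + (11 - N))/2 = (11 - N + N*O)/2 = 11/2 - N/2 + N*O/2)
√(H(-45, J(6)) + (16 - 35)²) = √((11/2 - ½*(-45) + (½)*(-45)*4) + (16 - 35)²) = √((11/2 + 45/2 - 90) + (-19)²) = √(-62 + 361) = √299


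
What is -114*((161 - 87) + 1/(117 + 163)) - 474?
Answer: -1247457/140 ≈ -8910.4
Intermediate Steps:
-114*((161 - 87) + 1/(117 + 163)) - 474 = -114*(74 + 1/280) - 474 = -114*20721/280 - 474 = -1181097/140 - 474 = -1247457/140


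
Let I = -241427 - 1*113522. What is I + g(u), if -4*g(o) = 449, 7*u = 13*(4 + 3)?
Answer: -1420245/4 ≈ -3.5506e+5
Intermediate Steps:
u = 13 (u = (13*(4 + 3))/7 = (13*7)/7 = (⅐)*91 = 13)
g(o) = -449/4 (g(o) = -¼*449 = -449/4)
I = -354949 (I = -241427 - 113522 = -354949)
I + g(u) = -354949 - 449/4 = -1420245/4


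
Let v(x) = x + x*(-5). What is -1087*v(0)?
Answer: 0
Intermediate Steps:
v(x) = -4*x (v(x) = x - 5*x = -4*x)
-1087*v(0) = -(-4348)*0 = -1087*0 = 0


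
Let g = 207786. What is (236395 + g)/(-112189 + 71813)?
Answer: -444181/40376 ≈ -11.001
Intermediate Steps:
(236395 + g)/(-112189 + 71813) = (236395 + 207786)/(-112189 + 71813) = 444181/(-40376) = 444181*(-1/40376) = -444181/40376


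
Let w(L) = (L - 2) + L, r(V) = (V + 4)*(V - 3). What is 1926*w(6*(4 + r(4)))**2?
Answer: 38835864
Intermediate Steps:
r(V) = (-3 + V)*(4 + V) (r(V) = (4 + V)*(-3 + V) = (-3 + V)*(4 + V))
w(L) = -2 + 2*L (w(L) = (-2 + L) + L = -2 + 2*L)
1926*w(6*(4 + r(4)))**2 = 1926*(-2 + 2*(6*(4 + (-12 + 4 + 4**2))))**2 = 1926*(-2 + 2*(6*(4 + (-12 + 4 + 16))))**2 = 1926*(-2 + 2*(6*(4 + 8)))**2 = 1926*(-2 + 2*(6*12))**2 = 1926*(-2 + 2*72)**2 = 1926*(-2 + 144)**2 = 1926*142**2 = 1926*20164 = 38835864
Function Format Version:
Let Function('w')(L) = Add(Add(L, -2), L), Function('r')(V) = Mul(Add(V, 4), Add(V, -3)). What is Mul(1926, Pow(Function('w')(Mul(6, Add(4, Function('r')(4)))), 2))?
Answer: 38835864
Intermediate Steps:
Function('r')(V) = Mul(Add(-3, V), Add(4, V)) (Function('r')(V) = Mul(Add(4, V), Add(-3, V)) = Mul(Add(-3, V), Add(4, V)))
Function('w')(L) = Add(-2, Mul(2, L)) (Function('w')(L) = Add(Add(-2, L), L) = Add(-2, Mul(2, L)))
Mul(1926, Pow(Function('w')(Mul(6, Add(4, Function('r')(4)))), 2)) = Mul(1926, Pow(Add(-2, Mul(2, Mul(6, Add(4, Add(-12, 4, Pow(4, 2)))))), 2)) = Mul(1926, Pow(Add(-2, Mul(2, Mul(6, Add(4, Add(-12, 4, 16))))), 2)) = Mul(1926, Pow(Add(-2, Mul(2, Mul(6, Add(4, 8)))), 2)) = Mul(1926, Pow(Add(-2, Mul(2, Mul(6, 12))), 2)) = Mul(1926, Pow(Add(-2, Mul(2, 72)), 2)) = Mul(1926, Pow(Add(-2, 144), 2)) = Mul(1926, Pow(142, 2)) = Mul(1926, 20164) = 38835864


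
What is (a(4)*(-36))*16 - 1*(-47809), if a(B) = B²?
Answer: 38593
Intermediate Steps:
(a(4)*(-36))*16 - 1*(-47809) = (4²*(-36))*16 - 1*(-47809) = (16*(-36))*16 + 47809 = -576*16 + 47809 = -9216 + 47809 = 38593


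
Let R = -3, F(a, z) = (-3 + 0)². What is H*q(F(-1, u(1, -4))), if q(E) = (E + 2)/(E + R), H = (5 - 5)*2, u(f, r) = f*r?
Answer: 0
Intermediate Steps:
F(a, z) = 9 (F(a, z) = (-3)² = 9)
H = 0 (H = 0*2 = 0)
q(E) = (2 + E)/(-3 + E) (q(E) = (E + 2)/(E - 3) = (2 + E)/(-3 + E))
H*q(F(-1, u(1, -4))) = 0*((2 + 9)/(-3 + 9)) = 0*(11/6) = 0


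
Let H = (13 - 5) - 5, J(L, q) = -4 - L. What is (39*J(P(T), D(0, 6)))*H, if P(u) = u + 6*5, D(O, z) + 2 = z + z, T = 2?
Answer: -4212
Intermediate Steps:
D(O, z) = -2 + 2*z (D(O, z) = -2 + (z + z) = -2 + 2*z)
P(u) = 30 + u (P(u) = u + 30 = 30 + u)
H = 3 (H = 8 - 5 = 3)
(39*J(P(T), D(0, 6)))*H = (39*(-4 - (30 + 2)))*3 = (39*(-4 - 1*32))*3 = (39*(-4 - 32))*3 = (39*(-36))*3 = -1404*3 = -4212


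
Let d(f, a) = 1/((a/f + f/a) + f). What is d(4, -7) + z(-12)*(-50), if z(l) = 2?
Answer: -4672/47 ≈ -99.404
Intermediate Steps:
d(f, a) = 1/(f + a/f + f/a)
d(4, -7) + z(-12)*(-50) = -7*4/((-7)² + 4² - 7*4²) + 2*(-50) = -7*4/(49 + 16 - 7*16) - 100 = -7*4/(49 + 16 - 112) - 100 = -7*4/(-47) - 100 = -7*4*(-1/47) - 100 = 28/47 - 100 = -4672/47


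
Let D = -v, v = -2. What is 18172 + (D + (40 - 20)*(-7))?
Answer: 18034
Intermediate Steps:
D = 2 (D = -1*(-2) = 2)
18172 + (D + (40 - 20)*(-7)) = 18172 + (2 + (40 - 20)*(-7)) = 18172 + (2 + 20*(-7)) = 18172 + (2 - 140) = 18172 - 138 = 18034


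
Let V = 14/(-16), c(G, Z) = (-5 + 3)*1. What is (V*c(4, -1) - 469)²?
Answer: 3493161/16 ≈ 2.1832e+5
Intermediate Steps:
c(G, Z) = -2 (c(G, Z) = -2*1 = -2)
V = -7/8 (V = 14*(-1/16) = -7/8 ≈ -0.87500)
(V*c(4, -1) - 469)² = (-7/8*(-2) - 469)² = (7/4 - 469)² = (-1869/4)² = 3493161/16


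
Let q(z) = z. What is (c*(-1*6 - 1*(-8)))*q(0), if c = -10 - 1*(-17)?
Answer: 0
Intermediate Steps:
c = 7 (c = -10 + 17 = 7)
(c*(-1*6 - 1*(-8)))*q(0) = (7*(-1*6 - 1*(-8)))*0 = (7*(-6 + 8))*0 = (7*2)*0 = 14*0 = 0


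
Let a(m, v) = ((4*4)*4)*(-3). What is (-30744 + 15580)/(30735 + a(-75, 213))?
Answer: -15164/30543 ≈ -0.49648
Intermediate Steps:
a(m, v) = -192 (a(m, v) = (16*4)*(-3) = 64*(-3) = -192)
(-30744 + 15580)/(30735 + a(-75, 213)) = (-30744 + 15580)/(30735 - 192) = -15164/30543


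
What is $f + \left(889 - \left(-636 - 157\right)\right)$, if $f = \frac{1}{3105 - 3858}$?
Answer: $\frac{1266545}{753} \approx 1682.0$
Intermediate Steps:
$f = - \frac{1}{753}$ ($f = \frac{1}{-753} = - \frac{1}{753} \approx -0.001328$)
$f + \left(889 - \left(-636 - 157\right)\right) = - \frac{1}{753} + \left(889 - \left(-636 - 157\right)\right) = - \frac{1}{753} + \left(889 - -793\right) = - \frac{1}{753} + \left(889 + 793\right) = - \frac{1}{753} + 1682 = \frac{1266545}{753}$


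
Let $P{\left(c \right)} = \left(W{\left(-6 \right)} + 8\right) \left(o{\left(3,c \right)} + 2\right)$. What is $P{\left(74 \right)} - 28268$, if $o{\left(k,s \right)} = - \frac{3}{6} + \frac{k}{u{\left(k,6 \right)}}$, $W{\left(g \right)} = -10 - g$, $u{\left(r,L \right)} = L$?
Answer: $-28260$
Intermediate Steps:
$o{\left(k,s \right)} = - \frac{1}{2} + \frac{k}{6}$ ($o{\left(k,s \right)} = - \frac{3}{6} + \frac{k}{6} = \left(-3\right) \frac{1}{6} + k \frac{1}{6} = - \frac{1}{2} + \frac{k}{6}$)
$P{\left(c \right)} = 8$ ($P{\left(c \right)} = \left(\left(-10 - -6\right) + 8\right) \left(\left(- \frac{1}{2} + \frac{1}{6} \cdot 3\right) + 2\right) = \left(\left(-10 + 6\right) + 8\right) \left(\left(- \frac{1}{2} + \frac{1}{2}\right) + 2\right) = \left(-4 + 8\right) \left(0 + 2\right) = 4 \cdot 2 = 8$)
$P{\left(74 \right)} - 28268 = 8 - 28268 = -28260$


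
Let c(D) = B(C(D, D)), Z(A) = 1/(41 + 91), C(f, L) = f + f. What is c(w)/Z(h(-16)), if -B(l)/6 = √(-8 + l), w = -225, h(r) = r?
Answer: -792*I*√458 ≈ -16950.0*I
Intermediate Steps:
C(f, L) = 2*f
Z(A) = 1/132
B(l) = -6*√(-8 + l)
c(D) = -6*√(-8 + 2*D)
c(w)/Z(h(-16)) = (-6*√(-8 + 2*(-225)))/(1/132) = -6*√(-8 - 450)*132 = -6*I*√458*132 = -792*I*√458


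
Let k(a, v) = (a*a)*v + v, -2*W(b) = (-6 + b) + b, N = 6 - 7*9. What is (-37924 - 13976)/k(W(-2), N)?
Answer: 8650/247 ≈ 35.020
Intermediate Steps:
N = -57 (N = 6 - 63 = -57)
W(b) = 3 - b (W(b) = -((-6 + b) + b)/2 = -(-6 + 2*b)/2 = 3 - b)
k(a, v) = v + v*a² (k(a, v) = a²*v + v = v*a² + v = v + v*a²)
(-37924 - 13976)/k(W(-2), N) = (-37924 - 13976)/((-57*(1 + (3 - 1*(-2))²))) = -51900*(-1/(57*(1 + (3 + 2)²))) = -51900*(-1/(57*(1 + 5²))) = -51900*(-1/(57*(1 + 25))) = -51900/((-57*26)) = -51900/(-1482) = -51900*(-1/1482) = 8650/247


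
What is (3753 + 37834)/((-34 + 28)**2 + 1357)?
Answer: 5941/199 ≈ 29.854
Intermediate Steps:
(3753 + 37834)/((-34 + 28)**2 + 1357) = 41587/((-6)**2 + 1357) = 41587/(36 + 1357) = 41587/1393 = 41587*(1/1393) = 5941/199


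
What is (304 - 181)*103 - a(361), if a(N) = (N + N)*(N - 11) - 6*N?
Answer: -237865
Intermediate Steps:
a(N) = -6*N + 2*N*(-11 + N) (a(N) = (2*N)*(-11 + N) - 6*N = 2*N*(-11 + N) - 6*N = -6*N + 2*N*(-11 + N))
(304 - 181)*103 - a(361) = (304 - 181)*103 - 2*361*(-14 + 361) = 123*103 - 2*361*347 = 12669 - 1*250534 = 12669 - 250534 = -237865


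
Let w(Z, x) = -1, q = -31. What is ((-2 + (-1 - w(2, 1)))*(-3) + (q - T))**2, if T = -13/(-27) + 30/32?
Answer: 130256569/186624 ≈ 697.96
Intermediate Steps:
T = 613/432 (T = -13*(-1/27) + 30*(1/32) = 13/27 + 15/16 = 613/432 ≈ 1.4190)
((-2 + (-1 - w(2, 1)))*(-3) + (q - T))**2 = ((-2 + (-1 - 1*(-1)))*(-3) + (-31 - 1*613/432))**2 = ((-2 + (-1 + 1))*(-3) + (-31 - 613/432))**2 = ((-2 + 0)*(-3) - 14005/432)**2 = (-2*(-3) - 14005/432)**2 = (6 - 14005/432)**2 = (-11413/432)**2 = 130256569/186624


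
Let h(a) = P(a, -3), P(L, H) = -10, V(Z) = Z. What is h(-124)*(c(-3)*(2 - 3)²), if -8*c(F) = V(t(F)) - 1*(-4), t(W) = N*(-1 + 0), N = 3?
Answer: 5/4 ≈ 1.2500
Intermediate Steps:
t(W) = -3 (t(W) = 3*(-1 + 0) = 3*(-1) = -3)
c(F) = -⅛ (c(F) = -(-3 - 1*(-4))/8 = -(-3 + 4)/8 = -⅛*1 = -⅛)
h(a) = -10
h(-124)*(c(-3)*(2 - 3)²) = -(-5)*(2 - 3)²/4 = -(-5)*(-1)²/4 = -(-5)/4 = -10*(-⅛) = 5/4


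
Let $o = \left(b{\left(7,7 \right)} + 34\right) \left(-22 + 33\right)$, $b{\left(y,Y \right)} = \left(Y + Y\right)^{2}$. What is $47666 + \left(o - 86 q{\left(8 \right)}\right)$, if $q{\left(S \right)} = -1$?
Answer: $50282$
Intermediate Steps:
$b{\left(y,Y \right)} = 4 Y^{2}$ ($b{\left(y,Y \right)} = \left(2 Y\right)^{2} = 4 Y^{2}$)
$o = 2530$ ($o = \left(4 \cdot 7^{2} + 34\right) \left(-22 + 33\right) = \left(4 \cdot 49 + 34\right) 11 = \left(196 + 34\right) 11 = 230 \cdot 11 = 2530$)
$47666 + \left(o - 86 q{\left(8 \right)}\right) = 47666 + \left(2530 - -86\right) = 47666 + \left(2530 + 86\right) = 47666 + 2616 = 50282$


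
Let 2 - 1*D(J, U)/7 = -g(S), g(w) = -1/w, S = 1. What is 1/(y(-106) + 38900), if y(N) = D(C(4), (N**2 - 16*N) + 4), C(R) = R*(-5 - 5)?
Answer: 1/38907 ≈ 2.5702e-5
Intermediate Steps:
C(R) = -10*R (C(R) = R*(-10) = -10*R)
D(J, U) = 7 (D(J, U) = 14 - (-7)*(-1/1) = 14 - (-7)*(-1*1) = 14 - (-7)*(-1) = 14 - 7*1 = 14 - 7 = 7)
y(N) = 7
1/(y(-106) + 38900) = 1/(7 + 38900) = 1/38907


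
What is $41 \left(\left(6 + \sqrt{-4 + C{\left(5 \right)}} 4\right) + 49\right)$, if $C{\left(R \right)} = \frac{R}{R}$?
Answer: $2255 + 164 i \sqrt{3} \approx 2255.0 + 284.06 i$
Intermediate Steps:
$C{\left(R \right)} = 1$
$41 \left(\left(6 + \sqrt{-4 + C{\left(5 \right)}} 4\right) + 49\right) = 41 \left(\left(6 + \sqrt{-4 + 1} \cdot 4\right) + 49\right) = 41 \left(\left(6 + \sqrt{-3} \cdot 4\right) + 49\right) = 41 \left(\left(6 + i \sqrt{3} \cdot 4\right) + 49\right) = 41 \left(\left(6 + 4 i \sqrt{3}\right) + 49\right) = 41 \left(55 + 4 i \sqrt{3}\right) = 2255 + 164 i \sqrt{3}$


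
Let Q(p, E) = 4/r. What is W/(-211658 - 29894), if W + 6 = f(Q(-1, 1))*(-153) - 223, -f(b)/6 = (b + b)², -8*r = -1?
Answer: -3759899/241552 ≈ -15.566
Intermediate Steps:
r = ⅛ (r = -⅛*(-1) = ⅛ ≈ 0.12500)
Q(p, E) = 32 (Q(p, E) = 4/(⅛) = 4*8 = 32)
f(b) = -24*b² (f(b) = -6*(b + b)² = -6*4*b² = -24*b²)
W = 3759899 (W = -6 + (-24*32²*(-153) - 223) = -6 + (-24*1024*(-153) - 223) = -6 + (-24576*(-153) - 223) = -6 + (3760128 - 223) = -6 + 3759905 = 3759899)
W/(-211658 - 29894) = 3759899/(-211658 - 29894) = 3759899/(-241552) = 3759899*(-1/241552) = -3759899/241552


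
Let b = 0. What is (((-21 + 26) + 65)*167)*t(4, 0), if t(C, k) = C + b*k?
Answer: 46760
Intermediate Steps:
t(C, k) = C (t(C, k) = C + 0*k = C + 0 = C)
(((-21 + 26) + 65)*167)*t(4, 0) = (((-21 + 26) + 65)*167)*4 = ((5 + 65)*167)*4 = (70*167)*4 = 11690*4 = 46760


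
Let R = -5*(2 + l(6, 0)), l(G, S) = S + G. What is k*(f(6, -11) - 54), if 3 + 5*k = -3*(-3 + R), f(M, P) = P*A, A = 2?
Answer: -9576/5 ≈ -1915.2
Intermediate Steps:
l(G, S) = G + S
R = -40 (R = -5*(2 + (6 + 0)) = -5*(2 + 6) = -5*8 = -40)
f(M, P) = 2*P (f(M, P) = P*2 = 2*P)
k = 126/5 (k = -⅗ + (-3*(-3 - 40))/5 = -⅗ + (-3*(-43))/5 = -⅗ + (⅕)*129 = -⅗ + 129/5 = 126/5 ≈ 25.200)
k*(f(6, -11) - 54) = 126*(2*(-11) - 54)/5 = 126*(-22 - 54)/5 = (126/5)*(-76) = -9576/5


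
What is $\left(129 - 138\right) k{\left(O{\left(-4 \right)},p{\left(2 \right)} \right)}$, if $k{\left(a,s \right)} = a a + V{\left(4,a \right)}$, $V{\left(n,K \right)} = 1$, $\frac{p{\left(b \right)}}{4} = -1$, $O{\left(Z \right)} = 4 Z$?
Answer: $-2313$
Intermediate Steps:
$p{\left(b \right)} = -4$ ($p{\left(b \right)} = 4 \left(-1\right) = -4$)
$k{\left(a,s \right)} = 1 + a^{2}$ ($k{\left(a,s \right)} = a a + 1 = a^{2} + 1 = 1 + a^{2}$)
$\left(129 - 138\right) k{\left(O{\left(-4 \right)},p{\left(2 \right)} \right)} = \left(129 - 138\right) \left(1 + \left(4 \left(-4\right)\right)^{2}\right) = - 9 \left(1 + \left(-16\right)^{2}\right) = - 9 \left(1 + 256\right) = \left(-9\right) 257 = -2313$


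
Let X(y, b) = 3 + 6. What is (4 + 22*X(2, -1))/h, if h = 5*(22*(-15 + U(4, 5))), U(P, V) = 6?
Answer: -101/495 ≈ -0.20404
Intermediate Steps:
X(y, b) = 9
h = -990 (h = 5*(22*(-15 + 6)) = 5*(22*(-9)) = 5*(-198) = -990)
(4 + 22*X(2, -1))/h = (4 + 22*9)/(-990) = (4 + 198)*(-1/990) = 202*(-1/990) = -101/495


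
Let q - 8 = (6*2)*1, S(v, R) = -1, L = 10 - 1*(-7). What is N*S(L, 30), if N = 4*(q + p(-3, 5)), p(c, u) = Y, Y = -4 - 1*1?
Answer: -60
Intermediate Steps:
L = 17 (L = 10 + 7 = 17)
q = 20 (q = 8 + (6*2)*1 = 8 + 12*1 = 8 + 12 = 20)
Y = -5 (Y = -4 - 1 = -5)
p(c, u) = -5
N = 60 (N = 4*(20 - 5) = 4*15 = 60)
N*S(L, 30) = 60*(-1) = -60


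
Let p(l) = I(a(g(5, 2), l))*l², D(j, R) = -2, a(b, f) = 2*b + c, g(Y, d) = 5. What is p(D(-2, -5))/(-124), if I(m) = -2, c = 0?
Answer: 2/31 ≈ 0.064516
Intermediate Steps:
a(b, f) = 2*b (a(b, f) = 2*b + 0 = 2*b)
p(l) = -2*l²
p(D(-2, -5))/(-124) = -2*(-2)²/(-124) = -2*4*(-1/124) = -8*(-1/124) = 2/31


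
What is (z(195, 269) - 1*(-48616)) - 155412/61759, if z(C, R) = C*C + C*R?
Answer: 8590274452/61759 ≈ 1.3909e+5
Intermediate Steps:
z(C, R) = C**2 + C*R
(z(195, 269) - 1*(-48616)) - 155412/61759 = (195*(195 + 269) - 1*(-48616)) - 155412/61759 = (195*464 + 48616) - 155412*1/61759 = (90480 + 48616) - 155412/61759 = 139096 - 155412/61759 = 8590274452/61759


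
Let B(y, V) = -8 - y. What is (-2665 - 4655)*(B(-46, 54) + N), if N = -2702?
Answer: 19500480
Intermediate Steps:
(-2665 - 4655)*(B(-46, 54) + N) = (-2665 - 4655)*((-8 - 1*(-46)) - 2702) = -7320*((-8 + 46) - 2702) = -7320*(38 - 2702) = -7320*(-2664) = 19500480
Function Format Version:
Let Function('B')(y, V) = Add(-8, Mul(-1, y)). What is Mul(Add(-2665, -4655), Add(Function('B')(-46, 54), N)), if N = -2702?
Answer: 19500480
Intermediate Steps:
Mul(Add(-2665, -4655), Add(Function('B')(-46, 54), N)) = Mul(Add(-2665, -4655), Add(Add(-8, Mul(-1, -46)), -2702)) = Mul(-7320, Add(Add(-8, 46), -2702)) = Mul(-7320, Add(38, -2702)) = Mul(-7320, -2664) = 19500480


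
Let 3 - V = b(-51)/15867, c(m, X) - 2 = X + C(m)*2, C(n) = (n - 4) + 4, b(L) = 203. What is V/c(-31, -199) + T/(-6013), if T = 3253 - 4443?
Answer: 657909128/3530106027 ≈ 0.18637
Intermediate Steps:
T = -1190
C(n) = n (C(n) = (-4 + n) + 4 = n)
c(m, X) = 2 + X + 2*m (c(m, X) = 2 + (X + m*2) = 2 + (X + 2*m) = 2 + X + 2*m)
V = 47398/15867 (V = 3 - 203/15867 = 47398/15867 ≈ 2.9872)
V/c(-31, -199) + T/(-6013) = 47398/(15867*(2 - 199 + 2*(-31))) - 1190/(-6013) = 47398/(15867*(2 - 199 - 62)) - 1190*(-1/6013) = (47398/15867)/(-259) + 170/859 = (47398/15867)*(-1/259) + 170/859 = -47398/4109553 + 170/859 = 657909128/3530106027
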